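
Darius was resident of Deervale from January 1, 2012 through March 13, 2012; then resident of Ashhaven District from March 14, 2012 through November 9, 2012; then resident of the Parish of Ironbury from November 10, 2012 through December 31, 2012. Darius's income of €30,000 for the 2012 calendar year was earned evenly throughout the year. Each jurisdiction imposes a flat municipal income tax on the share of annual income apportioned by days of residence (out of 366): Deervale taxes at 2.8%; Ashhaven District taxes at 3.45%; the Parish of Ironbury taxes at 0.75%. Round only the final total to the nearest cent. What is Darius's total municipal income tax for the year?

Deervale, January 1 – March 13, 2012: 73 days → €30,000 × 2.8% × 73/366 = €167.5410
Ashhaven District, March 14 – November 9, 2012: 241 days → €30,000 × 3.45% × 241/366 = €681.5164
The Parish of Ironbury, November 10 – December 31, 2012: 52 days → €30,000 × 0.75% × 52/366 = €31.9672
Total = €881.0246

€881.02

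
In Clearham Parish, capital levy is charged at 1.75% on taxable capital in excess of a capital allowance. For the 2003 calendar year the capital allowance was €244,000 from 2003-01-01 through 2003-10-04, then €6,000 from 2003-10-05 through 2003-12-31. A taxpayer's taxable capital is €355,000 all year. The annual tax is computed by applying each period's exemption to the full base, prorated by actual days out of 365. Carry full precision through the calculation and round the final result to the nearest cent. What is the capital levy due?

€2,946.66

2003-01-01 to 2003-10-04: 277 days, exemption €244,000 → (€355,000 − €244,000) × 1.75% × 277/365 = €1,474.1712
2003-10-05 to 2003-12-31: 88 days, exemption €6,000 → (€355,000 − €6,000) × 1.75% × 88/365 = €1,472.4932
Total = €2,946.6644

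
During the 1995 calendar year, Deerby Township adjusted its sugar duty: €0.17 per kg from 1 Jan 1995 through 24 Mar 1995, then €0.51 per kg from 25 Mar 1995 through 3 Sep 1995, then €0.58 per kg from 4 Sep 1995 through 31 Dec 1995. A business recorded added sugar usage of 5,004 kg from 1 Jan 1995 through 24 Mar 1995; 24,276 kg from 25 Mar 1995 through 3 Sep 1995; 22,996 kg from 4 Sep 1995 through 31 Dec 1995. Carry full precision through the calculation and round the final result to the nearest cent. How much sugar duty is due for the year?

1 Jan – 24 Mar 1995: 5,004 kg at €0.17/kg → €850.68
25 Mar – 3 Sep 1995: 24,276 kg at €0.51/kg → €12,380.76
4 Sep – 31 Dec 1995: 22,996 kg at €0.58/kg → €13,337.68

€26,569.12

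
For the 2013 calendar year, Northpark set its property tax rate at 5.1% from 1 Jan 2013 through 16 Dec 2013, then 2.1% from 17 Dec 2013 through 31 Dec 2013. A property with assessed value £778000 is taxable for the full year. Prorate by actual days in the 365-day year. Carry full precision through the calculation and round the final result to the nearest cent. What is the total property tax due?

1 Jan – 16 Dec 2013: 350 days at 5.1% → £778000 × 5.1% × 350/365 = £38047.3973
17 Dec – 31 Dec 2013: 15 days at 2.1% → £778000 × 2.1% × 15/365 = £671.4247
Total = £38718.8219

£38718.82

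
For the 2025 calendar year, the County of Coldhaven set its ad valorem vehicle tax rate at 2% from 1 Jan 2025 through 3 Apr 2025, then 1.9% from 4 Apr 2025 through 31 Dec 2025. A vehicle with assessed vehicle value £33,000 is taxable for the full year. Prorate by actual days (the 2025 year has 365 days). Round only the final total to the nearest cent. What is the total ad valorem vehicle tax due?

1 Jan – 3 Apr 2025: 93 days at 2% → £33,000 × 2% × 93/365 = £168.1644
4 Apr – 31 Dec 2025: 272 days at 1.9% → £33,000 × 1.9% × 272/365 = £467.2438
Total = £635.4082

£635.41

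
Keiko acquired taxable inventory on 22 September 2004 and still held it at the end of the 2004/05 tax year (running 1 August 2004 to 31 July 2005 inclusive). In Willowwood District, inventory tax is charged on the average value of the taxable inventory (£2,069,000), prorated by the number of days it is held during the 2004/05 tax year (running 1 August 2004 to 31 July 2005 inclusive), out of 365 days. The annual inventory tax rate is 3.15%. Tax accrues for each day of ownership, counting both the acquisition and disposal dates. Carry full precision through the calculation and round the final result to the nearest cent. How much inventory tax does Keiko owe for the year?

£55,888.51

Days held (22 September 2004 – 31 July 2005): 313 out of 365
Tax = £2,069,000 × 3.15% × 313/365 = £55,888.5082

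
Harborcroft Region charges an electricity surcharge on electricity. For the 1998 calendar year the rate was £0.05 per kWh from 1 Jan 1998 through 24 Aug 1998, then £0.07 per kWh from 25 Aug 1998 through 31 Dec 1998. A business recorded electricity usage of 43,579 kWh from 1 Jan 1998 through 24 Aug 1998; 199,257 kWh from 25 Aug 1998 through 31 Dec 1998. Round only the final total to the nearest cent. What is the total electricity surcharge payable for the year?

£16,126.94

1 Jan – 24 Aug 1998: 43,579 kWh at £0.05/kWh → £2,178.95
25 Aug – 31 Dec 1998: 199,257 kWh at £0.07/kWh → £13,947.99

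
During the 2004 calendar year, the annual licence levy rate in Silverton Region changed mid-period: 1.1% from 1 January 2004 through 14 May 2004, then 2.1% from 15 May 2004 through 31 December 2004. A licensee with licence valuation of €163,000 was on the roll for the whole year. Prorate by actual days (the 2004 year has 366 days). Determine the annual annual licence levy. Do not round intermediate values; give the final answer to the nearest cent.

€2,821.77

1 January – 14 May 2004: 135 days at 1.1% → €163,000 × 1.1% × 135/366 = €661.3525
15 May – 31 December 2004: 231 days at 2.1% → €163,000 × 2.1% × 231/366 = €2,160.4180
Total = €2,821.7705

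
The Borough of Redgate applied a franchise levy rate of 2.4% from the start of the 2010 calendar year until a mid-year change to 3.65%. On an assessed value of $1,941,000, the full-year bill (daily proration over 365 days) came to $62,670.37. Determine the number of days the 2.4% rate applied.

Let d = days at the first rate; then 365 − d days at the second rate.
$1,941,000 × [2.4%·d + 3.65%·(365−d)] / 365 = $62,670.37
Solving gives d = 123, so the new rate took effect on 4 May 2010.

123 days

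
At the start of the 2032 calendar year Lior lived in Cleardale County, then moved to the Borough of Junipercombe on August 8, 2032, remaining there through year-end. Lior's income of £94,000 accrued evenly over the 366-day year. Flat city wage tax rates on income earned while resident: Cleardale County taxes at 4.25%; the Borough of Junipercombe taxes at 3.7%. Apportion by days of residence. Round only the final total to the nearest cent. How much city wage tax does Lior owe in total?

£3,788.77

Cleardale County, January 1 – August 7, 2032: 220 days → £94,000 × 4.25% × 220/366 = £2,401.3661
The Borough of Junipercombe, August 8 – December 31, 2032: 146 days → £94,000 × 3.7% × 146/366 = £1,387.3989
Total = £3,788.7650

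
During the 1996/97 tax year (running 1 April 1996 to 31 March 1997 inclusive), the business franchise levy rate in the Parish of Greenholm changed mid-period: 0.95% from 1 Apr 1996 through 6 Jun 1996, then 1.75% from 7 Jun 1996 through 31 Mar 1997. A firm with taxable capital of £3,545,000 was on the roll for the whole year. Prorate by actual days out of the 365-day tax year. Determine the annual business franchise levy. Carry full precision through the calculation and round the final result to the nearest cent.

£56,831.69

1 Apr – 6 Jun 1996: 67 days at 0.95% → £3,545,000 × 0.95% × 67/365 = £6,181.8973
7 Jun 1996 – 31 Mar 1997: 298 days at 1.75% → £3,545,000 × 1.75% × 298/365 = £50,649.7945
Total = £56,831.6918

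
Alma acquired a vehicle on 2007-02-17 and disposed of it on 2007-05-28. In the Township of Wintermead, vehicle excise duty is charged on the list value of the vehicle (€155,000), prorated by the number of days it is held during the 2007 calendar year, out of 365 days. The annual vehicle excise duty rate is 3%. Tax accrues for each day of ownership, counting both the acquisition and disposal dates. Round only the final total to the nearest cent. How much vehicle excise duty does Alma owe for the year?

€1,286.71

Days held (2007-02-17 to 2007-05-28): 101 out of 365
Tax = €155,000 × 3% × 101/365 = €1,286.7123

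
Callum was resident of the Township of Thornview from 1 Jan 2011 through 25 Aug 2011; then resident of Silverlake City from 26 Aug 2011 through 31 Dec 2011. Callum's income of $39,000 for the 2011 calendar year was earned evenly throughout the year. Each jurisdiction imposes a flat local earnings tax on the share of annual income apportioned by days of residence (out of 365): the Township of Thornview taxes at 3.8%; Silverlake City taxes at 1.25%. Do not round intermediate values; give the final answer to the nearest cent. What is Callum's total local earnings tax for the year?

$1,133.24

The Township of Thornview, 1 Jan – 25 Aug 2011: 237 days → $39,000 × 3.8% × 237/365 = $962.2849
Silverlake City, 26 Aug – 31 Dec 2011: 128 days → $39,000 × 1.25% × 128/365 = $170.9589
Total = $1,133.2438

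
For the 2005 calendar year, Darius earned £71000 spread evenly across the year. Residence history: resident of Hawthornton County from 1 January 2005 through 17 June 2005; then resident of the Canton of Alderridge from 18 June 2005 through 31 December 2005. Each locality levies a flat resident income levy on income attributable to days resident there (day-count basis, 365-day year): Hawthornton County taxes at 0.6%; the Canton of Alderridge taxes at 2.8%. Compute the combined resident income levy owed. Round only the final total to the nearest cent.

Hawthornton County, 1 January – 17 June 2005: 168 days → £71000 × 0.6% × 168/365 = £196.0767
The Canton of Alderridge, 18 June – 31 December 2005: 197 days → £71000 × 2.8% × 197/365 = £1072.9753
Total = £1269.0521

£1269.05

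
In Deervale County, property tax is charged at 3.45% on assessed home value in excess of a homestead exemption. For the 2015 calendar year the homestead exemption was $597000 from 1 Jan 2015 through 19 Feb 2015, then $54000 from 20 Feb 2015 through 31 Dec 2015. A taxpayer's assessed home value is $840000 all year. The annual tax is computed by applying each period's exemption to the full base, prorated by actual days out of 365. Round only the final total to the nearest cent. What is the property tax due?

$24550.77

1 Jan – 19 Feb 2015: 50 days, exemption $597000 → ($840000 − $597000) × 3.45% × 50/365 = $1148.4247
20 Feb – 31 Dec 2015: 315 days, exemption $54000 → ($840000 − $54000) × 3.45% × 315/365 = $23402.3425
Total = $24550.7671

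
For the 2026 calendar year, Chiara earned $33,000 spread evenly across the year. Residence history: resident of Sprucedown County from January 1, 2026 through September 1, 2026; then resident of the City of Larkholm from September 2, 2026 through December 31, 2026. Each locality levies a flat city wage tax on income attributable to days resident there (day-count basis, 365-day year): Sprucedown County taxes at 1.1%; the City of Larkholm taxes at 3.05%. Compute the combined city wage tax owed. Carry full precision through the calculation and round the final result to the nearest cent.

Sprucedown County, January 1 – September 1, 2026: 244 days → $33,000 × 1.1% × 244/365 = $242.6630
The City of Larkholm, September 2 – December 31, 2026: 121 days → $33,000 × 3.05% × 121/365 = $333.6616
Total = $576.3247

$576.32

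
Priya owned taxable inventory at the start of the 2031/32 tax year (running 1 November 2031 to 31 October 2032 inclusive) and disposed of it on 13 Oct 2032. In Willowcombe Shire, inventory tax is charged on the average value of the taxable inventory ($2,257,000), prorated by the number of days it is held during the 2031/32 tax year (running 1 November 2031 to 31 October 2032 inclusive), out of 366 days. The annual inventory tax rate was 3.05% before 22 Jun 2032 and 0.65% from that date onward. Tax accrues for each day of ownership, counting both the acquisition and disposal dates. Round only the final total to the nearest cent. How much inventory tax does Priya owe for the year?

$48,581.00

1 Nov 2031 – 21 Jun 2032: 234 days at 3.05% → $2,257,000 × 3.05% × 234/366 = $44,011.5000
22 Jun – 13 Oct 2032: 114 days at 0.65% → $2,257,000 × 0.65% × 114/366 = $4,569.5000
Total = $48,581.0000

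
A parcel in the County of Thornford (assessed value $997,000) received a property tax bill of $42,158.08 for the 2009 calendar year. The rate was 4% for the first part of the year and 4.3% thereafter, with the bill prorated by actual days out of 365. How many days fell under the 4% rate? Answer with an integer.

87 days

Let d = days at the first rate; then 365 − d days at the second rate.
$997,000 × [4%·d + 4.3%·(365−d)] / 365 = $42,158.08
Solving gives d = 87, so the new rate took effect on 29 Mar 2009.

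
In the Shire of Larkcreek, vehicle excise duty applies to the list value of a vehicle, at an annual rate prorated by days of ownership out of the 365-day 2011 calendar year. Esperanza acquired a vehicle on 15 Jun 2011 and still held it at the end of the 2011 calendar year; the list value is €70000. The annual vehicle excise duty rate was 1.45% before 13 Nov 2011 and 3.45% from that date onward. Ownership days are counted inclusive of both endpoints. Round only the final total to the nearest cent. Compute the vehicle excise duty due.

15 Jun – 12 Nov 2011: 151 days at 1.45% → €70000 × 1.45% × 151/365 = €419.9041
13 Nov – 31 Dec 2011: 49 days at 3.45% → €70000 × 3.45% × 49/365 = €324.2055
Total = €744.1096

€744.11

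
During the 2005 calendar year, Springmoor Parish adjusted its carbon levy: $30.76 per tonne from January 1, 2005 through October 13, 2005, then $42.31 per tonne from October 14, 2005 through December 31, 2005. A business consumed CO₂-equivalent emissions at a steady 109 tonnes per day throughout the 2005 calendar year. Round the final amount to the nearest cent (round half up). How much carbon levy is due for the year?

January 1 – October 13, 2005: 286 days × 109 tonnes/day = 31,174 tonnes at $30.76/tonne → $958912.24
October 14 – December 31, 2005: 79 days × 109 tonnes/day = 8,611 tonnes at $42.31/tonne → $364331.41

$1323243.65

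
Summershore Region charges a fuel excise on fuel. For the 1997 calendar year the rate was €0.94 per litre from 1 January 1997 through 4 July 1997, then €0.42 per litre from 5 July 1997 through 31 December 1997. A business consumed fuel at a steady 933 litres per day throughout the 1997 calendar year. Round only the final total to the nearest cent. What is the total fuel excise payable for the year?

1 January – 4 July 1997: 185 days × 933 litres/day = 172,605 litres at €0.94/litre → €162248.70
5 July – 31 December 1997: 180 days × 933 litres/day = 167,940 litres at €0.42/litre → €70534.80

€232783.50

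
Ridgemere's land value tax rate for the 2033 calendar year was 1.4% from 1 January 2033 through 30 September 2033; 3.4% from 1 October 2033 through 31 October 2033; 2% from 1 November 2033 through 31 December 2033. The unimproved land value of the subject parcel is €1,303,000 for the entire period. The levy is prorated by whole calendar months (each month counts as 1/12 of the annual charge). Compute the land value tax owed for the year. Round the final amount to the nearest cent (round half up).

1 January – 30 September 2033: 9 months at 1.4% → €1,303,000 × 1.4% × 9/12 = €13,681.5000
1 October – 31 October 2033: 1 month at 3.4% → €1,303,000 × 3.4% × 1/12 = €3,691.8333
1 November – 31 December 2033: 2 months at 2% → €1,303,000 × 2% × 2/12 = €4,343.3333
Total = €21,716.6667

€21,716.67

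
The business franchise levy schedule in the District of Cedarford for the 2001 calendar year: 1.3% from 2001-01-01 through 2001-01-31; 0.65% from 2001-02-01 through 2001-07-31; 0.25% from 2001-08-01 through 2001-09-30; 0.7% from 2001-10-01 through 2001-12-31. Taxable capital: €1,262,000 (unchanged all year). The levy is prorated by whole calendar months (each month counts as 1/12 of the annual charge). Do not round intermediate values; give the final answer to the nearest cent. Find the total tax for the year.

2001-01-01 to 2001-01-31: 1 month at 1.3% → €1,262,000 × 1.3% × 1/12 = €1,367.1667
2001-02-01 to 2001-07-31: 6 months at 0.65% → €1,262,000 × 0.65% × 6/12 = €4,101.5000
2001-08-01 to 2001-09-30: 2 months at 0.25% → €1,262,000 × 0.25% × 2/12 = €525.8333
2001-10-01 to 2001-12-31: 3 months at 0.7% → €1,262,000 × 0.7% × 3/12 = €2,208.5000
Total = €8,203.0000

€8,203.00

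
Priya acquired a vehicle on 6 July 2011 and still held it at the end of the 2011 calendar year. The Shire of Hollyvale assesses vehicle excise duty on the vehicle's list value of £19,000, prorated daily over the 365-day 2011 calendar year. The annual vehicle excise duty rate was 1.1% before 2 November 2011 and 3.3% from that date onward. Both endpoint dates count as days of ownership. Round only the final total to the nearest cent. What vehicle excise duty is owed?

6 July – 1 November 2011: 119 days at 1.1% → £19,000 × 1.1% × 119/365 = £68.1397
2 November – 31 December 2011: 60 days at 3.3% → £19,000 × 3.3% × 60/365 = £103.0685
Total = £171.2082

£171.21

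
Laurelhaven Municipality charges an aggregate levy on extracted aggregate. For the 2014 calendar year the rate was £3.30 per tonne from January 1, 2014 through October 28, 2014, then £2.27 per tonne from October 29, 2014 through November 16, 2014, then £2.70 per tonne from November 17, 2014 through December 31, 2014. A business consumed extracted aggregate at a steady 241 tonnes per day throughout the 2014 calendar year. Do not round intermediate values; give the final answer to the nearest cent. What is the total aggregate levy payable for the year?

January 1 – October 28, 2014: 301 days × 241 tonnes/day = 72,541 tonnes at £3.30/tonne → £239,385.30
October 29 – November 16, 2014: 19 days × 241 tonnes/day = 4,579 tonnes at £2.27/tonne → £10,394.33
November 17 – December 31, 2014: 45 days × 241 tonnes/day = 10,845 tonnes at £2.70/tonne → £29,281.50

£279,061.13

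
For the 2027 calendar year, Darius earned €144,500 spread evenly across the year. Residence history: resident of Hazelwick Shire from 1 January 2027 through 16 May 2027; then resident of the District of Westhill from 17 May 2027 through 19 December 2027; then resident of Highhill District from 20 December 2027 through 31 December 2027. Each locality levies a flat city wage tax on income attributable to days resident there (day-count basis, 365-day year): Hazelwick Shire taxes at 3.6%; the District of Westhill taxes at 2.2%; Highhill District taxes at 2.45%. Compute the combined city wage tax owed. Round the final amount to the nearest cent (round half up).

€3,944.65

Hazelwick Shire, 1 January – 16 May 2027: 136 days → €144,500 × 3.6% × 136/365 = €1,938.2795
The District of Westhill, 17 May – 19 December 2027: 217 days → €144,500 × 2.2% × 217/365 = €1,889.9808
Highhill District, 20 December – 31 December 2027: 12 days → €144,500 × 2.45% × 12/365 = €116.3918
Total = €3,944.6521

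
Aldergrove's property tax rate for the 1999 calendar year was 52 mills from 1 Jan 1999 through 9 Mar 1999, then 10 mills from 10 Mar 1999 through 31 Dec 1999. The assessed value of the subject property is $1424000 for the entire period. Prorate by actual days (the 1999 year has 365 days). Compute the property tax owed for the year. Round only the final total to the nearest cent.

$25382.31

1 Jan – 9 Mar 1999: 68 days at 52 mills → $1424000 × 5.2% × 68/365 = $13795.2438
10 Mar – 31 Dec 1999: 297 days at 10 mills → $1424000 × 1% × 297/365 = $11587.0685
Total = $25382.3123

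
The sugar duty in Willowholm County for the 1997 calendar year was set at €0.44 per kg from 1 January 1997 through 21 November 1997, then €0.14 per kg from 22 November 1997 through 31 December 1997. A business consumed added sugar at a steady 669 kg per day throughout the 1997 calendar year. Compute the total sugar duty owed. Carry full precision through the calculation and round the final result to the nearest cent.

€99413.40

1 January – 21 November 1997: 325 days × 669 kg/day = 217,425 kg at €0.44/kg → €95667.00
22 November – 31 December 1997: 40 days × 669 kg/day = 26,760 kg at €0.14/kg → €3746.40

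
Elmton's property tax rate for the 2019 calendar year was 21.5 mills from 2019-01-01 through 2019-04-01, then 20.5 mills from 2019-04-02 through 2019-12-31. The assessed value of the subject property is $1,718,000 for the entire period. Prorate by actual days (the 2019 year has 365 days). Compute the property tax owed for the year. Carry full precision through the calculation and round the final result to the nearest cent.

2019-01-01 to 2019-04-01: 91 days at 21.5 mills → $1,718,000 × 2.15% × 91/365 = $9,208.9507
2019-04-02 to 2019-12-31: 274 days at 20.5 mills → $1,718,000 × 2.05% × 274/365 = $26,438.3726
Total = $35,647.3233

$35,647.32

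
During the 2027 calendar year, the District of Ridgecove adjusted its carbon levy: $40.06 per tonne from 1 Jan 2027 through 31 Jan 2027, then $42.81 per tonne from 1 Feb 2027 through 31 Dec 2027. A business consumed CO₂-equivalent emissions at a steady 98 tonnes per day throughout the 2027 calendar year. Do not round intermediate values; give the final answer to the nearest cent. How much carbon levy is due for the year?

1 Jan – 31 Jan 2027: 31 days × 98 tonnes/day = 3,038 tonnes at $40.06/tonne → $121702.28
1 Feb – 31 Dec 2027: 334 days × 98 tonnes/day = 32,732 tonnes at $42.81/tonne → $1401256.92

$1522959.20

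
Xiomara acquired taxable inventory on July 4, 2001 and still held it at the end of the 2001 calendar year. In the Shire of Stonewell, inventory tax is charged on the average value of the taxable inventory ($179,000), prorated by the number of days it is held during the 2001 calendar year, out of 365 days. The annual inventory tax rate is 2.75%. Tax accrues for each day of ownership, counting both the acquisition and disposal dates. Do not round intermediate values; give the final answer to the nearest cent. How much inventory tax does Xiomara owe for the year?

Days held (July 4 – December 31, 2001): 181 out of 365
Tax = $179,000 × 2.75% × 181/365 = $2,441.0205

$2,441.02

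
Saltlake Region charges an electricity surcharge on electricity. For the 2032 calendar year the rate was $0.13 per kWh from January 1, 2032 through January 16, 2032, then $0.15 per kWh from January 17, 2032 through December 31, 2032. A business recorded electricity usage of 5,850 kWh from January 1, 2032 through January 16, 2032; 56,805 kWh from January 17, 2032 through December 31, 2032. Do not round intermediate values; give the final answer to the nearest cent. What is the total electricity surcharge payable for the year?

$9,281.25

January 1 – January 16, 2032: 5,850 kWh at $0.13/kWh → $760.50
January 17 – December 31, 2032: 56,805 kWh at $0.15/kWh → $8,520.75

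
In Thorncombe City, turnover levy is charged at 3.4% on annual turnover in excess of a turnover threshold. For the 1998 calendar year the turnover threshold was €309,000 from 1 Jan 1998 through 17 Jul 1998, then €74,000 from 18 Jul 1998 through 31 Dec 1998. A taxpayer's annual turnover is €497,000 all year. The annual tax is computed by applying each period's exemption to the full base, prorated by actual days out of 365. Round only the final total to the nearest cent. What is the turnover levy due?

1 Jan – 17 Jul 1998: 198 days, exemption €309,000 → (€497,000 − €309,000) × 3.4% × 198/365 = €3,467.4411
18 Jul – 31 Dec 1998: 167 days, exemption €74,000 → (€497,000 − €74,000) × 3.4% × 167/365 = €6,580.2575
Total = €10,047.6986

€10,047.70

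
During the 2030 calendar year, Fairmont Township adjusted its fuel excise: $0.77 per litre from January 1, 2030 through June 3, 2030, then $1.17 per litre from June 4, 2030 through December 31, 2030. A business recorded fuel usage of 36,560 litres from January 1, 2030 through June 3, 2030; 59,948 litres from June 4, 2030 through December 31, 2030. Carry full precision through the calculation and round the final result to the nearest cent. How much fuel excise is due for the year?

January 1 – June 3, 2030: 36,560 litres at $0.77/litre → $28,151.20
June 4 – December 31, 2030: 59,948 litres at $1.17/litre → $70,139.16

$98,290.36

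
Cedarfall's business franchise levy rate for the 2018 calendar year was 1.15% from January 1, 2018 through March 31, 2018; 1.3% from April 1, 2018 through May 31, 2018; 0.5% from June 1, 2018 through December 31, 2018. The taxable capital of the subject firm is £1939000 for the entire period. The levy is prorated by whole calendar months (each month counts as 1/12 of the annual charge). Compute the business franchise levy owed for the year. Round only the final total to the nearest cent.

£15431.21

January 1 – March 31, 2018: 3 months at 1.15% → £1939000 × 1.15% × 3/12 = £5574.6250
April 1 – May 31, 2018: 2 months at 1.3% → £1939000 × 1.3% × 2/12 = £4201.1667
June 1 – December 31, 2018: 7 months at 0.5% → £1939000 × 0.5% × 7/12 = £5655.4167
Total = £15431.2083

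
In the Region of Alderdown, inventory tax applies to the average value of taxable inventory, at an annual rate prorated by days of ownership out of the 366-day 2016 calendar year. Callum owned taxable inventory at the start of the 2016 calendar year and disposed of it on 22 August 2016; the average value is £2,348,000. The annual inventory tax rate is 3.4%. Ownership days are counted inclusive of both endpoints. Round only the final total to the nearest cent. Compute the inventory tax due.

Days held (1 January – 22 August 2016): 235 out of 366
Tax = £2,348,000 × 3.4% × 235/366 = £51,258.2514

£51,258.25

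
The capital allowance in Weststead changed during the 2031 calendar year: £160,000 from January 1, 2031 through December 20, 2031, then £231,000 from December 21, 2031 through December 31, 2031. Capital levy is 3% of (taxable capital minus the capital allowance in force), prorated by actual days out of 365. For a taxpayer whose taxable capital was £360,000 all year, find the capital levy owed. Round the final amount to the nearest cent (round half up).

£5,935.81

January 1 – December 20, 2031: 354 days, exemption £160,000 → (£360,000 − £160,000) × 3% × 354/365 = £5,819.1781
December 21 – December 31, 2031: 11 days, exemption £231,000 → (£360,000 − £231,000) × 3% × 11/365 = £116.6301
Total = £5,935.8082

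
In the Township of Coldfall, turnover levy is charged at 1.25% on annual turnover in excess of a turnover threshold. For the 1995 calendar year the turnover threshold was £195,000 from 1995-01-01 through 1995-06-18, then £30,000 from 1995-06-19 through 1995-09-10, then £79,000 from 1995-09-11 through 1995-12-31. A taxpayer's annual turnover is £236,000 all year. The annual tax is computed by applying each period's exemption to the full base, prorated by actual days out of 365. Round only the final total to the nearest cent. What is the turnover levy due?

£1,432.09

1995-01-01 to 1995-06-18: 169 days, exemption £195,000 → (£236,000 − £195,000) × 1.25% × 169/365 = £237.2945
1995-06-19 to 1995-09-10: 84 days, exemption £30,000 → (£236,000 − £30,000) × 1.25% × 84/365 = £592.6027
1995-09-11 to 1995-12-31: 112 days, exemption £79,000 → (£236,000 − £79,000) × 1.25% × 112/365 = £602.1918
Total = £1,432.0890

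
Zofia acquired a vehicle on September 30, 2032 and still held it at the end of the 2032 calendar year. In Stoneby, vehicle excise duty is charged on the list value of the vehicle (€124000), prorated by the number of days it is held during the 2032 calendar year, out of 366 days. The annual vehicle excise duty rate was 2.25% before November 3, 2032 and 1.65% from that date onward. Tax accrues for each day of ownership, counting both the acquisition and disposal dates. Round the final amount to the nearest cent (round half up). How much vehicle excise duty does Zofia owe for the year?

September 30 – November 2, 2032: 34 days at 2.25% → €124000 × 2.25% × 34/366 = €259.1803
November 3 – December 31, 2032: 59 days at 1.65% → €124000 × 1.65% × 59/366 = €329.8197
Total = €589.0000

€589.00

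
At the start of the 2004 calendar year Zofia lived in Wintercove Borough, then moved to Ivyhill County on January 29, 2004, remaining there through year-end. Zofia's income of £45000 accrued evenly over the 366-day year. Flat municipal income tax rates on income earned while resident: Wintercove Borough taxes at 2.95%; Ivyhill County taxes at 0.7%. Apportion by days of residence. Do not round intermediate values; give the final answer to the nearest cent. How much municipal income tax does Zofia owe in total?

Wintercove Borough, January 1 – January 28, 2004: 28 days → £45000 × 2.95% × 28/366 = £101.5574
Ivyhill County, January 29 – December 31, 2004: 338 days → £45000 × 0.7% × 338/366 = £290.9016
Total = £392.4590

£392.46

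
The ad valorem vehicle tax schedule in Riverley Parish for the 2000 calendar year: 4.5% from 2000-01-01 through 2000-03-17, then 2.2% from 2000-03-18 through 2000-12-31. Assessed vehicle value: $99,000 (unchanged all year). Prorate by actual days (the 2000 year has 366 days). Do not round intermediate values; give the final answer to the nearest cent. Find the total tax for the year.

2000-01-01 to 2000-03-17: 77 days at 4.5% → $99,000 × 4.5% × 77/366 = $937.2541
2000-03-18 to 2000-12-31: 289 days at 2.2% → $99,000 × 2.2% × 289/366 = $1,719.7869
Total = $2,657.0410

$2,657.04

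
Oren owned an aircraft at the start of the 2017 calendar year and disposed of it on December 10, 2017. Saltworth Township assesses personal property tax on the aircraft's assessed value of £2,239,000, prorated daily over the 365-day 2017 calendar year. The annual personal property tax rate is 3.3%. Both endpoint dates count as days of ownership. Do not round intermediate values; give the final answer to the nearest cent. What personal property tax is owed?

£69,635.97

Days held (January 1 – December 10, 2017): 344 out of 365
Tax = £2,239,000 × 3.3% × 344/365 = £69,635.9671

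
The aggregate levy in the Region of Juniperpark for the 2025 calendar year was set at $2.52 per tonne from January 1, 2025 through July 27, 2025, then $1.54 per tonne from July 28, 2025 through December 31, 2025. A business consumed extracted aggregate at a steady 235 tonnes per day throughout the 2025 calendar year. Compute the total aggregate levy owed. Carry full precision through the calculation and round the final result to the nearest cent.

$179,995.90

January 1 – July 27, 2025: 208 days × 235 tonnes/day = 48,880 tonnes at $2.52/tonne → $123,177.60
July 28 – December 31, 2025: 157 days × 235 tonnes/day = 36,895 tonnes at $1.54/tonne → $56,818.30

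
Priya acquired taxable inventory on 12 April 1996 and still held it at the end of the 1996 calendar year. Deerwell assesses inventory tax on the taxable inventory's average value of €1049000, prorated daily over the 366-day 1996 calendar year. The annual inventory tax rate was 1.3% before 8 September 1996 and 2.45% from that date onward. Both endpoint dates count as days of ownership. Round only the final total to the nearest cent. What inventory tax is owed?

€13626.97

12 April – 7 September 1996: 149 days at 1.3% → €1049000 × 1.3% × 149/366 = €5551.6749
8 September – 31 December 1996: 115 days at 2.45% → €1049000 × 2.45% × 115/366 = €8075.2937
Total = €13626.9686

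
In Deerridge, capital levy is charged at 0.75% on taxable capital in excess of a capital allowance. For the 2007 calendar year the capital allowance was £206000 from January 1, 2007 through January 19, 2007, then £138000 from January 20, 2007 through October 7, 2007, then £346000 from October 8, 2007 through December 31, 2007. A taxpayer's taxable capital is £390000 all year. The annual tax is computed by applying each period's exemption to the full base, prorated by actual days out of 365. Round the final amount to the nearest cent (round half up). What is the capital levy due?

January 1 – January 19, 2007: 19 days, exemption £206000 → (£390000 − £206000) × 0.75% × 19/365 = £71.8356
January 20 – October 7, 2007: 261 days, exemption £138000 → (£390000 − £138000) × 0.75% × 261/365 = £1351.4795
October 8 – December 31, 2007: 85 days, exemption £346000 → (£390000 − £346000) × 0.75% × 85/365 = £76.8493
Total = £1500.1644

£1500.16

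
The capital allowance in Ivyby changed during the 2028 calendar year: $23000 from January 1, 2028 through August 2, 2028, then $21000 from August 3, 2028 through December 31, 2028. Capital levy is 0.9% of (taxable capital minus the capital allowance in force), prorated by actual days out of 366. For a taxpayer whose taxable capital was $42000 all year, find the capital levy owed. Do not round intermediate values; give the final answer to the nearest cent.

$178.43

January 1 – August 2, 2028: 215 days, exemption $23000 → ($42000 − $23000) × 0.9% × 215/366 = $100.4508
August 3 – December 31, 2028: 151 days, exemption $21000 → ($42000 − $21000) × 0.9% × 151/366 = $77.9754
Total = $178.4262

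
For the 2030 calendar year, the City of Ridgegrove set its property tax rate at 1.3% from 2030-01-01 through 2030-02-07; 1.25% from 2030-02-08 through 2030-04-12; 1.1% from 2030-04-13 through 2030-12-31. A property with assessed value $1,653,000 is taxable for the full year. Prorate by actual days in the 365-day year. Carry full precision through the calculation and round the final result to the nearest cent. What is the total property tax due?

2030-01-01 to 2030-02-07: 38 days at 1.3% → $1,653,000 × 1.3% × 38/365 = $2,237.2110
2030-02-08 to 2030-04-12: 64 days at 1.25% → $1,653,000 × 1.25% × 64/365 = $3,623.0137
2030-04-13 to 2030-12-31: 263 days at 1.1% → $1,653,000 × 1.1% × 263/365 = $13,101.7233
Total = $18,961.9479

$18,961.95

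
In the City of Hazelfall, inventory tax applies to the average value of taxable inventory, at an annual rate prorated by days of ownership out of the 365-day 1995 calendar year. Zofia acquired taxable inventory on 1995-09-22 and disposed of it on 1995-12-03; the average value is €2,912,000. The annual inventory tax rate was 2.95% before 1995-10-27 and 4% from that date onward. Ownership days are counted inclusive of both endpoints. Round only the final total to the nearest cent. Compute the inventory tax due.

1995-09-22 to 1995-10-26: 35 days at 2.95% → €2,912,000 × 2.95% × 35/365 = €8,237.3699
1995-10-27 to 1995-12-03: 38 days at 4% → €2,912,000 × 4% × 38/365 = €12,126.6849
Total = €20,364.0548

€20,364.05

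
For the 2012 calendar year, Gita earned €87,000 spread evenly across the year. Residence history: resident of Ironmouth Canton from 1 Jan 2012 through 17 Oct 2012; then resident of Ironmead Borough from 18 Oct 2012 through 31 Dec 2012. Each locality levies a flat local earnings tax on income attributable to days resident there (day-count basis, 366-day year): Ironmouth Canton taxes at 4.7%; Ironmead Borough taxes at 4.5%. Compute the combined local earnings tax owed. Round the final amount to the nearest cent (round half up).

Ironmouth Canton, 1 Jan – 17 Oct 2012: 291 days → €87,000 × 4.7% × 291/366 = €3,251.0902
Ironmead Borough, 18 Oct – 31 Dec 2012: 75 days → €87,000 × 4.5% × 75/366 = €802.2541
Total = €4,053.3443

€4,053.34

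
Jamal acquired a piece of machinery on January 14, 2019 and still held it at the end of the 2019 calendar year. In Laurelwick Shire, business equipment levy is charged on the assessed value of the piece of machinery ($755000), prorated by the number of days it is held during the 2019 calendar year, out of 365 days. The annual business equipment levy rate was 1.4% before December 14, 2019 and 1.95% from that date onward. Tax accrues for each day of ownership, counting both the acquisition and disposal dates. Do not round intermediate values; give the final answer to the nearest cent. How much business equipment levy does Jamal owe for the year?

$10398.32

January 14 – December 13, 2019: 334 days at 1.4% → $755000 × 1.4% × 334/365 = $9672.2740
December 14 – December 31, 2019: 18 days at 1.95% → $755000 × 1.95% × 18/365 = $726.0411
Total = $10398.3151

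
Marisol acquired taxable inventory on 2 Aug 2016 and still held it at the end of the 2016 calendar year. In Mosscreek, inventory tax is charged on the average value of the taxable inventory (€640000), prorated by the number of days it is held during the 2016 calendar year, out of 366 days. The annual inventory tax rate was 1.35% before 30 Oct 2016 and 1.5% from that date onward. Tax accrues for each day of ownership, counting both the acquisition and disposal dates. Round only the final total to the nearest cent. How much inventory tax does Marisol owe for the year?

2 Aug – 29 Oct 2016: 89 days at 1.35% → €640000 × 1.35% × 89/366 = €2100.9836
30 Oct – 31 Dec 2016: 63 days at 1.5% → €640000 × 1.5% × 63/366 = €1652.4590
Total = €3753.4426

€3753.44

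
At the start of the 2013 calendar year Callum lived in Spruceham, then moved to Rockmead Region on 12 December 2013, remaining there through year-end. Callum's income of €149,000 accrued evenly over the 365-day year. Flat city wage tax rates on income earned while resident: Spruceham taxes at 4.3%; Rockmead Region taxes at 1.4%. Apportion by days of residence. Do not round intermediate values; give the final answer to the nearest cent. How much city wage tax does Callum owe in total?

€6,170.23

Spruceham, 1 January – 11 December 2013: 345 days → €149,000 × 4.3% × 345/365 = €6,055.9315
Rockmead Region, 12 December – 31 December 2013: 20 days → €149,000 × 1.4% × 20/365 = €114.3014
Total = €6,170.2329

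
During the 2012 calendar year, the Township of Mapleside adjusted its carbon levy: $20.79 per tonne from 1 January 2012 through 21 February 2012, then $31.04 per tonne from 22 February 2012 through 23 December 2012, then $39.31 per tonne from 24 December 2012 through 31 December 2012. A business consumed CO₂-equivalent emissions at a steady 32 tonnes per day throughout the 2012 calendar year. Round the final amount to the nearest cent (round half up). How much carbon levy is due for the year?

1 January – 21 February 2012: 52 days × 32 tonnes/day = 1,664 tonnes at $20.79/tonne → $34,594.56
22 February – 23 December 2012: 306 days × 32 tonnes/day = 9,792 tonnes at $31.04/tonne → $303,943.68
24 December – 31 December 2012: 8 days × 32 tonnes/day = 256 tonnes at $39.31/tonne → $10,063.36

$348,601.60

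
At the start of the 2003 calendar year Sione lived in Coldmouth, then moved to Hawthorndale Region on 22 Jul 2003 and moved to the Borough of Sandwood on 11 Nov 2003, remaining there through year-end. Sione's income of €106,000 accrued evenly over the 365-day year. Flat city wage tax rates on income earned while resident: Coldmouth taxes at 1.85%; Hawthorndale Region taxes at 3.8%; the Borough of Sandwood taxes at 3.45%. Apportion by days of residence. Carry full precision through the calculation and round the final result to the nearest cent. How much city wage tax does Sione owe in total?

Coldmouth, 1 Jan – 21 Jul 2003: 202 days → €106,000 × 1.85% × 202/365 = €1,085.2658
Hawthorndale Region, 22 Jul – 10 Nov 2003: 112 days → €106,000 × 3.8% × 112/365 = €1,235.9890
The Borough of Sandwood, 11 Nov – 31 Dec 2003: 51 days → €106,000 × 3.45% × 51/365 = €510.9781
Total = €2,832.2329

€2,832.23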